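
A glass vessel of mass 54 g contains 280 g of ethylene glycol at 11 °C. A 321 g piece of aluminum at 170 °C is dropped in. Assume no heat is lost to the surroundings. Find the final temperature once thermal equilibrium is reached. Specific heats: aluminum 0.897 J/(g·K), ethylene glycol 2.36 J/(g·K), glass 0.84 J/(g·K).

Let T be the final temperature. ΣQ_i = 0:
321*0.897*(T − 170) + 280*2.36*(T − 11) + 54*0.84*(T − 11) = 0
994.1 T = 56717
T ≈ 57.05 °C

T_f ≈ 57.1 °C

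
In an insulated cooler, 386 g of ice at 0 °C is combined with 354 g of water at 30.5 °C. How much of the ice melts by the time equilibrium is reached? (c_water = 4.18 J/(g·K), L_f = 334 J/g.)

m_melted ≈ 135 g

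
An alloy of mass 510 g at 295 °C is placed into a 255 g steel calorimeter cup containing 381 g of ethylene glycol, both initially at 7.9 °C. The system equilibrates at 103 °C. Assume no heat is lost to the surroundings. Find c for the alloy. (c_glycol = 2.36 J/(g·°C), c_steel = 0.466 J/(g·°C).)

c ≈ 0.989 J/(g·°C)

Net heat exchanged in the isolated system is zero:
510×c×(103 − 295) + 381×2.36×(103 − 7.9) + 255×0.466×(103 − 7.9) = 0
-97920 c = -96811
c = -96811/-97920 ≈ 0.9887 J/(g·°C)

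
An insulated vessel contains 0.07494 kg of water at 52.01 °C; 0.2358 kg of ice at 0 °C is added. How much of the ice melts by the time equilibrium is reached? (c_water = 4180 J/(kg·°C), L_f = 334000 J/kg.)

m_melted ≈ 0.0488 kg

Cooling the water to 0 °C releases 0.07494·4180·52.01 = 16292 J.
Melting all 0.2358 kg of ice would need 0.2358·334000 = 78757 J.
Since 16292 < 78757 J, not all the ice melts; equilibrium is at 0 °C.
Mass melted = 16292/334000 ≈ 0.04878 kg.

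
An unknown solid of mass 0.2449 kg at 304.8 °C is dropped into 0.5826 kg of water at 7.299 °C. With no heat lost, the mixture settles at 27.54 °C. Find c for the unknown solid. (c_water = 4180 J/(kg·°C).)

Taking heat into each body as positive, Σ m c ΔT = 0:
0.2449·c·(27.54 − 304.8) + 0.5826·4180·(27.54 − 7.299) = 0
-67.9 c = -49292
c = -49292/-67.9 ≈ 725.9 J/(kg·°C)

c ≈ 726 J/(kg·°C)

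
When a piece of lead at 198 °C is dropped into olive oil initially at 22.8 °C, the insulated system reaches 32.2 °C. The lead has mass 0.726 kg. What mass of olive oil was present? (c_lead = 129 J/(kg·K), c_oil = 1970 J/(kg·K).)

Energy conservation, ΣQ = 0:
0.726×129×(32.2 − 198) + m×1970×(32.2 − 22.8) = 0
18518 m = 15528
m = 15528/18518 ≈ 0.8385 kg

m ≈ 0.839 kg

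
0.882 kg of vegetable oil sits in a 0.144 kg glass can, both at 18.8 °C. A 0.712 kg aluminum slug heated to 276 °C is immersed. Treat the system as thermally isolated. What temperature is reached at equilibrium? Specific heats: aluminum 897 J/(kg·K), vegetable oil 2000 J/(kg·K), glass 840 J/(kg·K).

Taking heat into each body as positive, Σ m c ΔT = 0:
0.712×897×(T − 276) + 0.882×2000×(T − 18.8) + 0.144×840×(T − 18.8) = 0
638.66(T − 276) + 1764(T − 18.8) + 120.96(T − 18.8) = 0
2523.6 T = 211709
T = 211709 / 2523.6 = 83.9 °C

T_f ≈ 83.9 °C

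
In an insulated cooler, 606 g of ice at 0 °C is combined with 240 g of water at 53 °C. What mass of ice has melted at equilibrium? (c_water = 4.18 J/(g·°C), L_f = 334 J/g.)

Water can give up m c ΔT = 240×4.18×53 = 53170 J before reaching 0 °C.
Melting all 606 g of ice would need 606×334 = 202404 J.
Since 53170 < 202404 J, not all the ice melts; equilibrium is at 0 °C.
m_melt = 53170 / L_f = 159.2 g.

m_melted ≈ 159 g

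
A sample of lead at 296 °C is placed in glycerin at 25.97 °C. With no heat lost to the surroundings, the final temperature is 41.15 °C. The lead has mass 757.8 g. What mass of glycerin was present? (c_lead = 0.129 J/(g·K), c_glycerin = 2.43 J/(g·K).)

m ≈ 675 g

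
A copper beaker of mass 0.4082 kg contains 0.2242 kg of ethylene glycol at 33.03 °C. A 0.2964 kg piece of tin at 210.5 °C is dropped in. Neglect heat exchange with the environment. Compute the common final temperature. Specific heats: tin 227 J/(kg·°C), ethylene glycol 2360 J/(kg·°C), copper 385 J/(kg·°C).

With ΣQ=0 the equilibrium temperature is the m·c-weighted mean:
T_f = (67.28·210.5 + 529.11·33.03 + 157.16·33.03) / (67.28 + 529.11 + 157.16)
    = 36830 / 753.55 ≈ 48.88 °C

T_f ≈ 48.9 °C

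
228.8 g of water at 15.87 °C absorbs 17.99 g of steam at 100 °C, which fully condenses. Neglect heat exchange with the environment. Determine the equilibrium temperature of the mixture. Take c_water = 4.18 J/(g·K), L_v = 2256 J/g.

T_f ≈ 61.3 °C

Energy balance with sensible and latent terms:
latent heat released on condensation: 17.99×2256 = 40585; condensate cools 100→T: 17.99×4.18×(T − 100) = 75.2(T − 100); original water: 956.38(T − 15.87)
1031.6 T = 40585 + 7519.8 + 15178 = 63283
T ≈ 61.35 °C, under the boiling point, so the assumption holds.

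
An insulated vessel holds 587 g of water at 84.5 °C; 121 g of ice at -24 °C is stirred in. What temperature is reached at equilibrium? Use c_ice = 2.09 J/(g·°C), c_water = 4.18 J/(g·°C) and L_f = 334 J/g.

Setting the total heat transfer to zero:
warm ice to 0 °C: 121×2.09×(0 − (-24)) = 6069.4; fusion: m_ice L_f = 121×334 = 40414; warm the meltwater: 505.78 T; water cools: 587×4.18×(T − 84.5) = 2453.7(T − 84.5)
2959.4 T = 207334 − 46483 = 160851
T ≈ 54.35 °C — above 0 °C, consistent with complete melting.

T_f ≈ 54.4 °C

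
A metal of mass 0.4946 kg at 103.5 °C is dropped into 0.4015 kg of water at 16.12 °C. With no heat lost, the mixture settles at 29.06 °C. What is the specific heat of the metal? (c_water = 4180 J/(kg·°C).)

m_s c (T_s − T_f) = m_water c_water (T_f − T_0):
0.4946×c×(103.5 − 29.06) = 0.4015×4180×(29.06 − 16.12)
36.82 c = 21717  ⇒  c ≈ 589.8 J/(kg·°C)

c ≈ 590 J/(kg·°C)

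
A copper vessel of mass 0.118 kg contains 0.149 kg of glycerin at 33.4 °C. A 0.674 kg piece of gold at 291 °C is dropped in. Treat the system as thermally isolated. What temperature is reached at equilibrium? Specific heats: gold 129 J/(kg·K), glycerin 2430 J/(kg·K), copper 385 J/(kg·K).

Heat gained plus heat lost sum to zero:
0.674×129×(T − 291) + 0.149×2430×(T − 33.4) + 0.118×385×(T − 33.4) = 0
494.45 T = 38912
T ≈ 78.70 °C

T_f ≈ 78.7 °C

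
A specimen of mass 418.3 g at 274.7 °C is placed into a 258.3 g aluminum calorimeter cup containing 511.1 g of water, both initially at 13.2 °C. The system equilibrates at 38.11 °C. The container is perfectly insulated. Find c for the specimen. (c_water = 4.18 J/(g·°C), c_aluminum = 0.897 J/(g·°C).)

c ≈ 0.596 J/(g·°C)

Conservation of energy gives ΣQ = 0:
418.3×c×(38.11 − 274.7) + 511.1×4.18×(38.11 − 13.2) + 258.3×0.897×(38.11 − 13.2) = 0
-98966 c = -58989
c = -58989/-98966 ≈ 0.5961 J/(g·°C)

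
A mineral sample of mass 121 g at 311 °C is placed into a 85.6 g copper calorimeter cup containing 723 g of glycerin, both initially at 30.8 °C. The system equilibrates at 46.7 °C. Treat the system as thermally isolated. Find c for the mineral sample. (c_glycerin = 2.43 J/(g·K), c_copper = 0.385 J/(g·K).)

Taking heat into each body as positive, Σ m c ΔT = 0:
121×c×(46.7 − 311) + 723×2.43×(46.7 − 30.8) + 85.6×0.385×(46.7 − 30.8) = 0
-31980 c = -28459
c = -28459/-31980 ≈ 0.8899 J/(g·K)

c ≈ 0.89 J/(g·K)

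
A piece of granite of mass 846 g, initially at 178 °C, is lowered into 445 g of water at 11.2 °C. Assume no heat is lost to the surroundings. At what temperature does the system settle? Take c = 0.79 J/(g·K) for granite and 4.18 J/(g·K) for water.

T_f ≈ 55.3 °C

Heat gained plus heat lost sum to zero:
846·0.79·(T − 178) + 445·4.18·(T − 11.2) = 0
668.34(T − 178) + 1860.1(T − 11.2) = 0
(668.34 + 1860.1) T = 668.34·178 + 1860.1·11.2
T = 139798/2528.4 ≈ 55.29 °C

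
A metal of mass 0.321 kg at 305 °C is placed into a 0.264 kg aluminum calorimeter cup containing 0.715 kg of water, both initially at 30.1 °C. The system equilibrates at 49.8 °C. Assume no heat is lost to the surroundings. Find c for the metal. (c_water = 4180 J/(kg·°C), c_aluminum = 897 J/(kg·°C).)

c ≈ 776 J/(kg·°C)

Setting the total heat transfer to zero:
0.321×c×(49.8 − 305) + 0.715×4180×(49.8 − 30.1) + 0.264×897×(49.8 − 30.1) = 0
-81.92 c = -63543
c = -63543/-81.92 ≈ 775.7 J/(kg·°C)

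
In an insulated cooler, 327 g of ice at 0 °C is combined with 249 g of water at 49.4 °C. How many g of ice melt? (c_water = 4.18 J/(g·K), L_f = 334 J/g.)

Heat available from the water dropping to 0 °C: 249·4.18·49.4 = 51417 J.
Fully melting the ice requires m_ice L_f = 327·334 = 109218 J.
Since 51417 < 109218 J, not all the ice melts; equilibrium is at 0 °C.
m_melt = 51417 / L_f = 153.9 g.

m_melted ≈ 154 g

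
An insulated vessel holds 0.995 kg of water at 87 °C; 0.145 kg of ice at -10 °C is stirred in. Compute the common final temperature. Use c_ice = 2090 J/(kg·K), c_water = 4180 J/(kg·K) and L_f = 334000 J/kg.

T_f ≈ 65.1 °C

Let T be the final temperature. ΣQ_i = 0:
ice -10→0 °C: 0.145×2090×10 = 3030.5; latent heat to melt: 0.145×334000 = 48430; warm the meltwater: 606.1 T; water: 4159.1(T − 87)
4765.2 T = 361842 − 51460 = 310381
T ≈ 65.13 °C. Since T > 0 °C, the all-ice-melts assumption holds.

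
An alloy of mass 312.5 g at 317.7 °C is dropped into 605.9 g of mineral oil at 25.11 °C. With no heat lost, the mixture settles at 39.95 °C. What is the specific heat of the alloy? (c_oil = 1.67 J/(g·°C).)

Let T be the final temperature. ΣQ_i = 0:
312.5×c×(39.95 − 317.7) + 605.9×1.67×(39.95 − 25.11) = 0
-86797 c = -15016
c = -15016/-86797 ≈ 0.173 J/(g·°C)

c ≈ 0.173 J/(g·°C)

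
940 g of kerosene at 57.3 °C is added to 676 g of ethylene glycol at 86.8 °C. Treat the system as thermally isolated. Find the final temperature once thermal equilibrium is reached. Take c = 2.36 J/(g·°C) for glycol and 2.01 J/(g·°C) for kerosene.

T_f ≈ 70.8 °C

With ΣQ=0 the equilibrium temperature is the m·c-weighted mean:
T_f = (1595.4·86.8 + 1889.4·57.3) / (1595.4 + 1889.4)
    = 246740 / 3484.8 ≈ 70.81 °C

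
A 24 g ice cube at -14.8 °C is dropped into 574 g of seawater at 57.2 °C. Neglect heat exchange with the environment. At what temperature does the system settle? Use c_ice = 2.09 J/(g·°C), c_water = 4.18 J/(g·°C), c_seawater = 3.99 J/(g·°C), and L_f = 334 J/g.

Setting the total heat transfer to zero:
ice -14.8→0 °C: 24×2.09×14.8 = 742.37; fusion: m_ice L_f = 24×334 = 8016; meltwater 0→T: 24×4.18×T = 100.32 T; seawater cools: 574×3.99×(T − 57.2) = 2290.3(T − 57.2)
2390.6 T = 131003 − 8758.4 = 122245
T ≈ 51.14 °C. Since T > 0 °C, the all-ice-melts assumption holds.

T_f ≈ 51.1 °C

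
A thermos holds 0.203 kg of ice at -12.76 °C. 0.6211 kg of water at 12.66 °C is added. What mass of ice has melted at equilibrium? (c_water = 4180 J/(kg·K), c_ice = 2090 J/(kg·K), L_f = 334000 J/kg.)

m_melted ≈ 0.0822 kg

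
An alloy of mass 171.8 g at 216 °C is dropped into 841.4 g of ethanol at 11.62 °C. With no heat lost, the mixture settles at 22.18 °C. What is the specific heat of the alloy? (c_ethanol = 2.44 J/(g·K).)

Heat lost by the alloy = heat gained by the ethanol:
171.8·c·(216 − 22.18) = 841.4·2.44·(22.18 − 11.62)
33298 c = 21680  ⇒  c ≈ 0.6511 J/(g·K)

c ≈ 0.651 J/(g·K)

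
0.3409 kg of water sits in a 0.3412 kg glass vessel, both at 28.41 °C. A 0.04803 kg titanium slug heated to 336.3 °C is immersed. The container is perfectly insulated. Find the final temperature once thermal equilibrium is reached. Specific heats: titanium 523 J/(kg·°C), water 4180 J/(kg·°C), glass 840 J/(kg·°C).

T_f ≈ 32.9 °C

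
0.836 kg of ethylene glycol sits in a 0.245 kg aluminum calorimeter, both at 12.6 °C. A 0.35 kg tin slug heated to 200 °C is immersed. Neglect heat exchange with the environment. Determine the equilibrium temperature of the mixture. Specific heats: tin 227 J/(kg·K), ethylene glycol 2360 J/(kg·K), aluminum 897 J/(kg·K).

T_f ≈ 19.2 °C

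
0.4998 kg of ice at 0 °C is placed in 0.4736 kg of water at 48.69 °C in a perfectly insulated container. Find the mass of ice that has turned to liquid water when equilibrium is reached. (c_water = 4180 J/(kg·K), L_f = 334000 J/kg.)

Cooling the water to 0 °C releases 0.4736×4180×48.69 = 96389 J.
Fully melting the ice requires m_ice L_f = 0.4998×334000 = 166933 J.
Since 96389 < 166933 J, not all the ice melts; equilibrium is at 0 °C.
Mass melted = 96389/334000 ≈ 0.2886 kg.

m_melted ≈ 0.289 kg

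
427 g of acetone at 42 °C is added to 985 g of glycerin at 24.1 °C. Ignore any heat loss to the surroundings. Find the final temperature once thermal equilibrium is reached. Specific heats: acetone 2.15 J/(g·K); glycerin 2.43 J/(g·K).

Heat lost by the acetone equals heat gained by the glycerin:
427·2.15·(42 − T) = 985·2.43·(T − 24.1)
918.05(42 − T) = 2393.6(T − 24.1)
3311.6 T = 96243  ⇒  T ≈ 29.06 °C

T_f ≈ 29.1 °C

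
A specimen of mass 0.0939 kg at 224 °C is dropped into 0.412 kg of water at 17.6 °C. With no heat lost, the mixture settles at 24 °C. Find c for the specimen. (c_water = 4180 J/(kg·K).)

c ≈ 587 J/(kg·K)

Setting the total heat transfer to zero:
0.0939·c·(24 − 224) + 0.412·4180·(24 − 17.6) = 0
-18.78 c = -11022
c = -11022/-18.78 ≈ 586.9 J/(kg·K)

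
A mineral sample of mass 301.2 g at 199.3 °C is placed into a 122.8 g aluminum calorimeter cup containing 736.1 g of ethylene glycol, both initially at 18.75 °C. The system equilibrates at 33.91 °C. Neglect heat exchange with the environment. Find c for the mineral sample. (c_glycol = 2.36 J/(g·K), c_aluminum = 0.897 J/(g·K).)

c ≈ 0.562 J/(g·K)

Net heat exchanged in the isolated system is zero:
301.2×c×(33.91 − 199.3) + 736.1×2.36×(33.91 − 18.75) + 122.8×0.897×(33.91 − 18.75) = 0
-49815 c = -28006
c = -28006/-49815 ≈ 0.5622 J/(g·K)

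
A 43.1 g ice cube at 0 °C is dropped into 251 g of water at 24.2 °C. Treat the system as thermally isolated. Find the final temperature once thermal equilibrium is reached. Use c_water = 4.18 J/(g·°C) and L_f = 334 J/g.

T_f ≈ 8.9 °C

Conservation of energy gives ΣQ = 0:
melt ice: 43.1×334 = 14395
  meltwater 0→T: 43.1×4.18×T = 180.16 T
  water: 1049.2(T − 24.2)
1229.3 T = 25390 − 14395 = 10995
T ≈ 8.94 °C — above 0 °C, consistent with complete melting.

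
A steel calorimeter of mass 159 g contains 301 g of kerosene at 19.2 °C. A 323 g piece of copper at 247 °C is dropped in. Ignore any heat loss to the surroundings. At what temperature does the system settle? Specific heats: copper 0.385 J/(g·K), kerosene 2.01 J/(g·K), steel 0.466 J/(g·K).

T_f ≈ 54.5 °C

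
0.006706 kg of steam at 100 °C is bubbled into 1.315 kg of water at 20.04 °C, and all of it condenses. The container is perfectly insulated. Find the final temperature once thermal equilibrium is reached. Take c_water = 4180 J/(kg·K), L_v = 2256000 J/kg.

T_f ≈ 23.2 °C

Let T be the final temperature. ΣQ_i = 0:
latent heat released on condensation: 0.006706·2256000 = 15129; condensate cools 100→T: 0.006706·4180·(T − 100) = 28.03(T − 100); original water: 5496.7(T − 20.04)
5524.7 T = 15129 + 2803.1 + 110154 = 128086
T ≈ 23.18 °C — below 100 °C, confirming all the steam condensed.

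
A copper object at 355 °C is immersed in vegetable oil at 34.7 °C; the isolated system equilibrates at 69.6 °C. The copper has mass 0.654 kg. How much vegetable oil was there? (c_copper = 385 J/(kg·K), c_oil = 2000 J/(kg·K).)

m ≈ 1.03 kg

|Q_copper| = |Q_oil|:
0.654×385×(355 − 69.6) = m×2000×(69.6 − 34.7)
69800 m = 71861  ⇒  m ≈ 1.03 kg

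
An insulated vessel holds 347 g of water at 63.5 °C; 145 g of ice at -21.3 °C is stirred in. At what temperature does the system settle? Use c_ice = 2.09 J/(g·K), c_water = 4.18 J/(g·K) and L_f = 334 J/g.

Energy conservation, ΣQ = 0:
ice -21.3→0 °C: 145·2.09·21.3 = 6455; melt ice: 145·334 = 48430; meltwater 0→T: 145·4.18·T = 606.1 T; water cools: 347·4.18·(T − 63.5) = 1450.5(T − 63.5)
2056.6 T = 92104 − 54885 = 37219
T ≈ 18.10 °C. Since T > 0 °C, the all-ice-melts assumption holds.

T_f ≈ 18.1 °C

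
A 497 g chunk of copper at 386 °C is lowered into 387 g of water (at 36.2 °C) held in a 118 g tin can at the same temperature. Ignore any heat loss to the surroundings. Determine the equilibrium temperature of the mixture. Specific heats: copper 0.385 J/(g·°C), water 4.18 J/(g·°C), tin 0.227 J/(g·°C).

With ΣQ=0 the equilibrium temperature is the m·c-weighted mean:
T_f = (191.34×386 + 1617.7×36.2 + 26.79×36.2) / (191.34 + 1617.7 + 26.79)
    = 133388 / 1835.8 ≈ 72.66 °C

T_f ≈ 72.7 °C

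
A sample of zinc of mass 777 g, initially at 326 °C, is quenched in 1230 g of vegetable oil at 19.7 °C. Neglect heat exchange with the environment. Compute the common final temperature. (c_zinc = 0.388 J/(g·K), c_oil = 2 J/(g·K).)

T_f ≈ 53.1 °C

Heat lost by the zinc equals heat gained by the oil:
777*0.388*(326 − T) = 1230*2*(T − 19.7)
301.48(326 − T) = 2460(T − 19.7)
2761.5 T = 146743  ⇒  T ≈ 53.14 °C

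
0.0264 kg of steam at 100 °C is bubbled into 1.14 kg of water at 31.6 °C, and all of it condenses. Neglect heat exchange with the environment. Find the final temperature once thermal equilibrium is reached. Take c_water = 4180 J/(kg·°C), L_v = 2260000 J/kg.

T_f ≈ 45.4 °C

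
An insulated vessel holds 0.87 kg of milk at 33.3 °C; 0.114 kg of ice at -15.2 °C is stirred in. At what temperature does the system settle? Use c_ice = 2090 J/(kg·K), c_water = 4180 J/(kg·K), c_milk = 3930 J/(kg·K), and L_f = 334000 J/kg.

T_f ≈ 18.5 °C

Conservation of energy gives ΣQ = 0:
warm ice to 0 °C: 0.114·2090·(0 − (-15.2)) = 3621.6; fusion: m_ice L_f = 0.114·334000 = 38076; warm the meltwater: 476.52 T; milk: 3419.1(T − 33.3)
3895.6 T = 113856 − 41698 = 72158
T ≈ 18.52 °C. Since T > 0 °C, the all-ice-melts assumption holds.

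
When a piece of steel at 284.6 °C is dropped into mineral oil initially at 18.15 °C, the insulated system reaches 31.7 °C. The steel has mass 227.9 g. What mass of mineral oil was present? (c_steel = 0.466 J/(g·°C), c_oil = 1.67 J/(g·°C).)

|Q_steel| = |Q_oil|:
227.9·0.466·(284.6 − 31.7) = m·1.67·(31.7 − 18.15)
22.63 m = 26858  ⇒  m ≈ 1187 g

m ≈ 1190 g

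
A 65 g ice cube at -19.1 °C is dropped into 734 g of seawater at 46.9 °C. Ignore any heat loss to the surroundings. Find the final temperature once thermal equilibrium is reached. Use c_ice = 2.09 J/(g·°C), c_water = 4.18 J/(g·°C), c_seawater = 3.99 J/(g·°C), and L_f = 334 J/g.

Energy conservation, ΣQ = 0:
warm ice to 0 °C: 65×2.09×(0 − (-19.1)) = 2594.7; latent heat to melt: 65×334 = 21710; meltwater 0→T: 65×4.18×T = 271.7 T; seawater: 2928.7(T − 46.9)
3200.4 T = 137354 − 24305 = 113049
T ≈ 35.32 °C. Since T > 0 °C, the all-ice-melts assumption holds.

T_f ≈ 35.3 °C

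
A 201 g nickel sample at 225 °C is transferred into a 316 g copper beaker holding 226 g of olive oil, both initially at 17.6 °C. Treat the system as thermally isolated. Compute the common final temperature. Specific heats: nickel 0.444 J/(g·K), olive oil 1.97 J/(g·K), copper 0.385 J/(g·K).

Let T be the final temperature. ΣQ_i = 0:
201·0.444·(T − 225) + 226·1.97·(T − 17.6) + 316·0.385·(T − 17.6) = 0
656.12 T = 30057
T = 30057/656.12 ≈ 45.81 °C

T_f ≈ 45.8 °C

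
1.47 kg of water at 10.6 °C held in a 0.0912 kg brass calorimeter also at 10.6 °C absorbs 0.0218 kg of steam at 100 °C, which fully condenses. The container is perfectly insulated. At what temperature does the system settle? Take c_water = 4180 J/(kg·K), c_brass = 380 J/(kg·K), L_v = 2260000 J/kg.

T_f ≈ 19.8 °C

Net heat exchanged in the isolated system is zero:
condense steam: −0.0218×2260000 = −49268
  condensate cools 100→T: 0.0218×4180×(T − 100) = 91.12(T − 100)
  water warms: 1.47×4180×(T − 10.6) = 6144.6(T − 10.6)
  brass cup: 0.0912×380×(T − 10.6) = 34.66(T − 10.6)
6270.4 T = 49268 + 9112.4 + 65500 = 123881
T ≈ 19.76 °C (< 100 °C, so full condensation is consistent).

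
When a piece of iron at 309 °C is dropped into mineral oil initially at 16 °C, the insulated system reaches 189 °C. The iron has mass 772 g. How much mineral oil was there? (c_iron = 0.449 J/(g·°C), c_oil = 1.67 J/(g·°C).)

m ≈ 144 g

|Q_iron| = |Q_oil|:
772·0.449·(309 − 189) = m·1.67·(189 − 16)
288.91 m = 41595  ⇒  m ≈ 144 g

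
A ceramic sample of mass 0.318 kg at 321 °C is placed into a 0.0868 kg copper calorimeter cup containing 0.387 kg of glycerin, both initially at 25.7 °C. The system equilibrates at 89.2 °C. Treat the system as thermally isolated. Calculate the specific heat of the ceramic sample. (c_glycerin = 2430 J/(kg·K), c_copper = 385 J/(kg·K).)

c ≈ 839 J/(kg·K)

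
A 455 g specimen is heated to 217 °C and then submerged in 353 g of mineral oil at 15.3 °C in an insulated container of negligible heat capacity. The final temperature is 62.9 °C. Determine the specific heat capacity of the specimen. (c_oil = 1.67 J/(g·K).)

Let T be the final temperature. ΣQ_i = 0:
455×c×(62.9 − 217) + 353×1.67×(62.9 − 15.3) = 0
-70116 c = -28061
c = -28061/-70116 ≈ 0.4002 J/(g·K)

c ≈ 0.4 J/(g·K)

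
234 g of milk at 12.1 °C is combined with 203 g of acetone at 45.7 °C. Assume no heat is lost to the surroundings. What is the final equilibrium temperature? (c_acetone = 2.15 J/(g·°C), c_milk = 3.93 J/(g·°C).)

T_f ≈ 22.9 °C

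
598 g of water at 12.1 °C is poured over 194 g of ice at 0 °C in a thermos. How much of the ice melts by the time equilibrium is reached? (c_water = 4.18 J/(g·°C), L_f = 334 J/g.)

m_melted ≈ 90.6 g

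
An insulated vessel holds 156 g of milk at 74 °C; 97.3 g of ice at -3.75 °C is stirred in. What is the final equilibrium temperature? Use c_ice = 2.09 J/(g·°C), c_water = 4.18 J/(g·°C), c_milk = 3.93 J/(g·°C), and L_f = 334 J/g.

Conservation of energy gives ΣQ = 0:
ice -3.75→0 °C: 97.3·2.09·3.75 = 762.59; fusion: m_ice L_f = 97.3·334 = 32498; meltwater 0→T: 97.3·4.18·T = 406.71 T; milk: 613.08(T − 74)
1019.8 T = 45368 − 33261 = 12107
T ≈ 11.87 °C (positive, so assuming full melt was valid).

T_f ≈ 11.9 °C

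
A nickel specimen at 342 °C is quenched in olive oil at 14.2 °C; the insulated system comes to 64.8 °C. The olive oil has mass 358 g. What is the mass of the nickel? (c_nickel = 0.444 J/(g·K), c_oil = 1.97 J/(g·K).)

m ≈ 290 g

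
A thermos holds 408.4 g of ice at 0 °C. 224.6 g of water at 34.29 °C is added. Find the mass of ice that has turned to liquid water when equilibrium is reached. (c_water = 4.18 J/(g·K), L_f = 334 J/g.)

Heat available from the water dropping to 0 °C: 224.6×4.18×34.29 = 32192 J.
To melt every bit of ice: 408.4×334 = 136406 J.
32192 J < 136406 J, so only part of the ice melts and the system sits at 0 °C.
Mass melted = 32192/334 ≈ 96.38 g.

m_melted ≈ 96.4 g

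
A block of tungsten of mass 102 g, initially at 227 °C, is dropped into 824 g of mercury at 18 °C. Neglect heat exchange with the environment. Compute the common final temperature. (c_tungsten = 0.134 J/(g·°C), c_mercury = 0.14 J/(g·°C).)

T_f ≈ 40.1 °C

Energy conservation, ΣQ = 0:
102*0.134*(T − 227) + 824*0.14*(T − 18) = 0
129.03 T = 5179.1
T ≈ 40.14 °C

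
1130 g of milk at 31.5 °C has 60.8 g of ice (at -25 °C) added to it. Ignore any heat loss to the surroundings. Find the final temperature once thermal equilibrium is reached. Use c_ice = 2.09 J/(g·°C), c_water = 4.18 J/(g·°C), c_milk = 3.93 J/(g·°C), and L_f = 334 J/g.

Energy balance with sensible and latent terms:
ice -25→0 °C: 60.8×2.09×25 = 3176.8; melt ice: 60.8×334 = 20307; meltwater 0→T: 60.8×4.18×T = 254.14 T; milk: 4440.9(T − 31.5)
4695 T = 139888 − 23484 = 116404
T ≈ 24.79 °C. Since T > 0 °C, the all-ice-melts assumption holds.

T_f ≈ 24.8 °C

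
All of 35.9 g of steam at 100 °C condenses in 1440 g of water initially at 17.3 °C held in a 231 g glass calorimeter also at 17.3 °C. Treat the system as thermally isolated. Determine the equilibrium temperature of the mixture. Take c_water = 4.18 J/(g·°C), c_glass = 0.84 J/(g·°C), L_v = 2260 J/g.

T_f ≈ 32.0 °C

Let T be the final temperature. ΣQ_i = 0:
steam→water at 100 °C releases m L_v = 35.9·2260 = 81134
  condensed water 100 °C→T: 150.06(T − 100)
  water warms: 1440·4.18·(T − 17.3) = 6019.2(T − 17.3)
  cup: 194.04(T − 17.3)
6363.3 T = 81134 + 15006 + 107489 = 203629
T ≈ 32.00 °C (< 100 °C, so full condensation is consistent).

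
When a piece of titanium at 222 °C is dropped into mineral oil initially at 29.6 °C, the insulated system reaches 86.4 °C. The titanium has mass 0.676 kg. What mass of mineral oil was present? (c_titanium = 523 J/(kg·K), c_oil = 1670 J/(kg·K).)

Conservation of energy gives ΣQ = 0:
0.676×523×(86.4 − 222) + m×1670×(86.4 − 29.6) = 0
94856 m = 47941
m = 47941/94856 ≈ 0.5054 kg

m ≈ 0.505 kg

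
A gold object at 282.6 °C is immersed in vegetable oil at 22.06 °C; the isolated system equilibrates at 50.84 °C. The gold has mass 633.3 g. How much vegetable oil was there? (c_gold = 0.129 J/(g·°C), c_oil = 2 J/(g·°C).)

|Q_gold| = |Q_oil|:
633.3·0.129·(282.6 − 50.84) = m·2·(50.84 − 22.06)
57.56 m = 18934  ⇒  m ≈ 328.9 g

m ≈ 329 g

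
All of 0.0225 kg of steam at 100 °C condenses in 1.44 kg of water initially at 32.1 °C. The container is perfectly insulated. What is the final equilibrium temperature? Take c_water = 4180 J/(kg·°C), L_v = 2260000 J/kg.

T_f ≈ 41.5 °C

Energy balance with sensible and latent terms:
condense steam: −0.0225·2260000 = −50850; condensate cools 100→T: 0.0225·4180·(T − 100) = 94.05(T − 100); original water: 6019.2(T − 32.1)
6113.2 T = 50850 + 9405 + 193216 = 253471
T ≈ 41.46 °C, under the boiling point, so the assumption holds.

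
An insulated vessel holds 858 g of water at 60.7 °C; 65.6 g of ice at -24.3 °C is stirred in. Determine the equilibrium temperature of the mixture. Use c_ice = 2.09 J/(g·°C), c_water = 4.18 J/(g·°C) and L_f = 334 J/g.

Heat gained plus heat lost sum to zero:
ice -24.3→0 °C: 65.6×2.09×24.3 = 3331.6; melt ice: 65.6×334 = 21910; warm the meltwater: 274.21 T; water: 3586.4(T − 60.7)
3860.6 T = 217697 − 25242 = 192455
T ≈ 49.85 °C — above 0 °C, consistent with complete melting.

T_f ≈ 49.9 °C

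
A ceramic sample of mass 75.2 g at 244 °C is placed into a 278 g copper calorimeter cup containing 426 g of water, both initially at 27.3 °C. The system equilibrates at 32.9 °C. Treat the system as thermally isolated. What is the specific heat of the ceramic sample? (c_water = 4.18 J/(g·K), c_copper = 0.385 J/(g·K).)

c ≈ 0.666 J/(g·K)

Heat gained plus heat lost sum to zero:
75.2·c·(32.9 − 244) + 426·4.18·(32.9 − 27.3) + 278·0.385·(32.9 − 27.3) = 0
-15875 c = -10571
c = -10571/-15875 ≈ 0.6659 J/(g·K)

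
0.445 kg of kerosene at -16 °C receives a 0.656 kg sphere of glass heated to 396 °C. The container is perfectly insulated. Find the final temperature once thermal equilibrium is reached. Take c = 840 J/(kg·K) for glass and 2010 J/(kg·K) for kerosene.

Setting the total heat transfer to zero:
0.656×840×(T − 396) + 0.445×2010×(T − (-16)) = 0
551.04(T − 396) + 894.45(T − (-16)) = 0
(551.04 + 894.45) T = 551.04×396 + 894.45×(-16)
T = 203901/1445.5 ≈ 141.06 °C

T_f ≈ 141.1 °C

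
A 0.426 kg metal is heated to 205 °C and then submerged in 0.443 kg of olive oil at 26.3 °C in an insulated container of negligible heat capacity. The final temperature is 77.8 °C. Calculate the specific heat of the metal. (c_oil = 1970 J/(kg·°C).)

Heat lost by the metal = heat gained by the oil:
0.426·c·(205 − 77.8) = 0.443·1970·(77.8 − 26.3)
54.19 c = 44945  ⇒  c ≈ 829.4 J/(kg·°C)

c ≈ 829 J/(kg·°C)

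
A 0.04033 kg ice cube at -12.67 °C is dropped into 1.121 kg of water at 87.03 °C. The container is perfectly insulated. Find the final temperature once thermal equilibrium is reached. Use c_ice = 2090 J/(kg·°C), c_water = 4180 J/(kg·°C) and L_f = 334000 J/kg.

T_f ≈ 81.0 °C

Setting the total heat transfer to zero:
warm ice to 0 °C: 0.04033·2090·(0 − (-12.67)) = 1068; fusion: m_ice L_f = 0.04033·334000 = 13470; meltwater 0→T: 0.04033·4180·T = 168.58 T; water cools: 1.121·4180·(T − 87.03) = 4685.8(T − 87.03)
4854.4 T = 407803 − 14538 = 393265
T ≈ 81.01 °C (positive, so assuming full melt was valid).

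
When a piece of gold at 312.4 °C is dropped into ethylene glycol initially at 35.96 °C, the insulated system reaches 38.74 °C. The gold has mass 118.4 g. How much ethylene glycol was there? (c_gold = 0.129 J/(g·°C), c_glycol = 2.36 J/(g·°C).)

Energy conservation, ΣQ = 0:
118.4·0.129·(38.74 − 312.4) + m·2.36·(38.74 − 35.96) = 0
6.561 m = 4179.8
m = 4179.8/6.561 ≈ 637.1 g

m ≈ 637 g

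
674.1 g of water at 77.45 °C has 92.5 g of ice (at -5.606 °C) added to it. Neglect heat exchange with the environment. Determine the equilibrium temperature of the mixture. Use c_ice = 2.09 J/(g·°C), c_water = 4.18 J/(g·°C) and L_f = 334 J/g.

Taking heat into each body as positive, Σ m c ΔT = 0:
ice -5.606→0 °C: 92.5×2.09×5.606 = 1083.8
  melt ice: 92.5×334 = 30895
  meltwater 0→T: 92.5×4.18×T = 386.65 T
  water: 2817.7(T − 77.45)
3204.4 T = 218234 − 31979 = 186255
T ≈ 58.12 °C (positive, so assuming full melt was valid).

T_f ≈ 58.1 °C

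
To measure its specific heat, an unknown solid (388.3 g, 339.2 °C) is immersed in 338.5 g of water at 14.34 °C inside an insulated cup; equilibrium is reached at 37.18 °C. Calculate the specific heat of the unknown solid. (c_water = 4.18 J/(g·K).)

m_s c (T_s − T_f) = m_water c_water (T_f − T_0):
388.3·c·(339.2 − 37.18) = 338.5·4.18·(37.18 − 14.34)
117274 c = 32317  ⇒  c ≈ 0.2756 J/(g·K)

c ≈ 0.276 J/(g·K)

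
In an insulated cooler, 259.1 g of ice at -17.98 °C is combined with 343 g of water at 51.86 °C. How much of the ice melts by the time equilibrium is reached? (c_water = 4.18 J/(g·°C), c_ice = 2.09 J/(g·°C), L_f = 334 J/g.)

Water can give up m c ΔT = 343·4.18·51.86 = 74354 J before reaching 0 °C.
Of that, 259.1·2.09·17.98 = 9736.5 J goes to bring the ice to 0 °C, leaving 64617 J.
Melting all 259.1 g of ice would need 259.1·334 = 86539 J.
64617 J < 86539 J, so only part of the ice melts and the system sits at 0 °C.
Mass melted = 64617/334 ≈ 193.5 g.

m_melted ≈ 193 g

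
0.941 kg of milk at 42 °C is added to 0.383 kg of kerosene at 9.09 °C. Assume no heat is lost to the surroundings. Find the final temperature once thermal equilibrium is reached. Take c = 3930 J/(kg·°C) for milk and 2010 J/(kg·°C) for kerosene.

Setting the total heat transfer to zero:
0.941*3930*(T − 42) + 0.383*2010*(T − 9.09) = 0
3698.1(T − 42) + 769.83(T − 9.09) = 0
4468 T = 162319
T = 162319/4468 ≈ 36.33 °C

T_f ≈ 36.3 °C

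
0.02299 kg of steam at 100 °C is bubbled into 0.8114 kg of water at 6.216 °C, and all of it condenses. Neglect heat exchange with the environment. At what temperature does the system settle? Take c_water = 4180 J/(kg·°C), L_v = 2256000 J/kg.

T_f ≈ 23.7 °C

Energy conservation, ΣQ = 0:
condense steam: −0.02299×2256000 = −51865; condensate cools 100→T: 0.02299×4180×(T − 100) = 96.1(T − 100); water warms: 0.8114×4180×(T − 6.216) = 3391.7(T − 6.216)
3487.8 T = 51865 + 9609.8 + 21083 = 82558
T ≈ 23.67 °C — below 100 °C, confirming all the steam condensed.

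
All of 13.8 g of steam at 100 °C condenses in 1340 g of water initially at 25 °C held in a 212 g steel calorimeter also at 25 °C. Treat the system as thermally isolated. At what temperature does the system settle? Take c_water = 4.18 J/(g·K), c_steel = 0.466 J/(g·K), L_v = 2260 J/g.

Sum of m c ΔT and latent-heat terms is zero:
latent heat released on condensation: 13.8·2260 = 31188; condensed water 100 °C→T: 57.68(T − 100); original water: 5601.2(T − 25); steel cup: 212·0.466·(T − 25) = 98.79(T − 25)
5757.7 T = 31188 + 5768.4 + 142500 = 179456
T ≈ 31.17 °C — below 100 °C, confirming all the steam condensed.

T_f ≈ 31.2 °C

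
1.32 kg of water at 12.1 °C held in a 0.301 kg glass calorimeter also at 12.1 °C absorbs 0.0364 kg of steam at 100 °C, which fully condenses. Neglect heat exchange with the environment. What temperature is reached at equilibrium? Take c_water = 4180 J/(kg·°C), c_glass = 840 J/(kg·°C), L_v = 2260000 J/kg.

T_f ≈ 28.2 °C

Taking heat into each body as positive, Σ m c ΔT = 0:
condense steam: −0.0364·2260000 = −82264; condensed water 100 °C→T: 152.15(T − 100); original water: 5517.6(T − 12.1); cup: 252.84(T − 12.1)
5922.6 T = 82264 + 15215 + 69822 = 167302
T ≈ 28.25 °C, under the boiling point, so the assumption holds.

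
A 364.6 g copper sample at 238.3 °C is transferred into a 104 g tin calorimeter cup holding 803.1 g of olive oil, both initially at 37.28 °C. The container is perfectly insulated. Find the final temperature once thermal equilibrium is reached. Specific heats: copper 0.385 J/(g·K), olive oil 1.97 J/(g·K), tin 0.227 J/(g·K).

With ΣQ=0 the equilibrium temperature is the m·c-weighted mean:
T_f = (140.37·238.3 + 1582.1·37.28 + 23.61·37.28) / (140.37 + 1582.1 + 23.61)
    = 93311 / 1746.1 ≈ 53.44 °C

T_f ≈ 53.4 °C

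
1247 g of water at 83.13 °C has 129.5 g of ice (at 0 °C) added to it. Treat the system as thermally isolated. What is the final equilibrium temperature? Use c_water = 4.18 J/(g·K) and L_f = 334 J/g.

Conservation of energy gives ΣQ = 0:
fusion: m_ice L_f = 129.5·334 = 43253; warm the meltwater: 541.31 T; water: 5212.5(T − 83.13)
5753.8 T = 433312 − 43253 = 390059
T ≈ 67.79 °C. Since T > 0 °C, the all-ice-melts assumption holds.

T_f ≈ 67.8 °C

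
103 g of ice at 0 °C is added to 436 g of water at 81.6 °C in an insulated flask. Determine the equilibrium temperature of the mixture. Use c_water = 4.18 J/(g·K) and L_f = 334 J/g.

Net heat exchanged in the isolated system is zero:
melt ice: 103×334 = 34402; warm the meltwater: 430.54 T; water cools: 436×4.18×(T − 81.6) = 1822.5(T − 81.6)
2253 T = 148714 − 34402 = 114312
T ≈ 50.74 °C. Since T > 0 °C, the all-ice-melts assumption holds.

T_f ≈ 50.7 °C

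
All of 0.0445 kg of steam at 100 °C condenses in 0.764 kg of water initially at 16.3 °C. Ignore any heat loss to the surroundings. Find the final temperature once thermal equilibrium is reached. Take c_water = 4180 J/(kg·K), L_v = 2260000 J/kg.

T_f ≈ 50.7 °C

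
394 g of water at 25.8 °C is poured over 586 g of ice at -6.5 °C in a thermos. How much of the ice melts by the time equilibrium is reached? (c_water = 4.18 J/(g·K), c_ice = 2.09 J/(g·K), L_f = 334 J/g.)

Heat available from the water dropping to 0 °C: 394·4.18·25.8 = 42491 J.
Warming the ice to 0 °C takes 586·2.09·6.5 = 7960.8 J, leaving 34530 J for melting.
Fully melting the ice requires m_ice L_f = 586·334 = 195724 J.
34530 J < 195724 J, so only part of the ice melts and the system sits at 0 °C.
m_melted·334 = 34530  ⇒  m_melted ≈ 103.4 g.

m_melted ≈ 103 g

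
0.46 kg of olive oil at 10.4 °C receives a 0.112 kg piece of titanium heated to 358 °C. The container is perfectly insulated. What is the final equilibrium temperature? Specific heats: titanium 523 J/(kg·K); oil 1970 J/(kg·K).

Set heat shed by the hot body equal to heat absorbed by the cold body:
0.112·523·(358 − T) = 0.46·1970·(T − 10.4)
58.58(358 − T) = 906.2(T − 10.4)
964.78 T = 30395  ⇒  T ≈ 31.50 °C

T_f ≈ 31.5 °C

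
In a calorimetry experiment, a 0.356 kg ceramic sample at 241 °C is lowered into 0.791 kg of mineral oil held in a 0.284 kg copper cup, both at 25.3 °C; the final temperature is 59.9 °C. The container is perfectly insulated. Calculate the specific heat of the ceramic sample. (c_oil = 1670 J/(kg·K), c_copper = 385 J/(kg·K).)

c ≈ 768 J/(kg·K)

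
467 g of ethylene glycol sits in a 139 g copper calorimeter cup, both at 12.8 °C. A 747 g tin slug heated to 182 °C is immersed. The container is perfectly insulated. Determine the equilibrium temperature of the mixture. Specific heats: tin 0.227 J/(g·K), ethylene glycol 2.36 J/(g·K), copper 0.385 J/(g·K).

T_f = Σ m_i c_i T_i / Σ m_i c_i:
T_f = (169.57*182 + 1102.1*12.8 + 53.52*12.8) / (169.57 + 1102.1 + 53.52)
    = 45654 / 1325.2 ≈ 34.45 °C

T_f ≈ 34.5 °C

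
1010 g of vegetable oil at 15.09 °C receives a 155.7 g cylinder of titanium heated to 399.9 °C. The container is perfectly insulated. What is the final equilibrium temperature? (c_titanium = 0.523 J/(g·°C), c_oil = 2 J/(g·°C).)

T_f ≈ 30.0 °C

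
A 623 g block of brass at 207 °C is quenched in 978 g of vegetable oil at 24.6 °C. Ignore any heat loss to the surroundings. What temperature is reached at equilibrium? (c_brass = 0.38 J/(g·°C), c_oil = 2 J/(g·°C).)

T_f ≈ 44.3 °C

Setting the total heat transfer to zero:
623*0.38*(T − 207) + 978*2*(T − 24.6) = 0
236.74(T − 207) + 1956(T − 24.6) = 0
(236.74 + 1956) T = 236.74*207 + 1956*24.6
T = 97123/2192.7 ≈ 44.29 °C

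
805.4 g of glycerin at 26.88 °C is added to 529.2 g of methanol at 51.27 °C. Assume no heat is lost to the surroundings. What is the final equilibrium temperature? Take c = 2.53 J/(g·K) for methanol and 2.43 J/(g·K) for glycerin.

T_f ≈ 36.8 °C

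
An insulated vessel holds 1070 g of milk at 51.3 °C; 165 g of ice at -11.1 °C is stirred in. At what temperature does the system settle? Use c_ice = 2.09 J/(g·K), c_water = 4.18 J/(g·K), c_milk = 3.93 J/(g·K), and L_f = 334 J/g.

T_f ≈ 32.0 °C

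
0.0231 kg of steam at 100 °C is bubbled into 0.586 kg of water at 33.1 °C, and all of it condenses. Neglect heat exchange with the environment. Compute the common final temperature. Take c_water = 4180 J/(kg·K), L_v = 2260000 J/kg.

Sum of m c ΔT and latent-heat terms is zero:
condense steam: −0.0231×2260000 = −52206; condensed water 100 °C→T: 96.56(T − 100); original water: 2449.5(T − 33.1)
2546 T = 52206 + 9655.8 + 81078 = 142940
T ≈ 56.14 °C (< 100 °C, so full condensation is consistent).

T_f ≈ 56.1 °C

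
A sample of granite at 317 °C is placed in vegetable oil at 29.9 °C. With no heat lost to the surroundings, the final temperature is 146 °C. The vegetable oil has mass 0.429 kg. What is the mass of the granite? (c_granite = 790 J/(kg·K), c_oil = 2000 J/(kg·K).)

Setting the total heat transfer to zero:
m·790·(146 − 317) + 0.429·2000·(146 − 29.9) = 0
-135090 m = -99614
m = -99614/-135090 ≈ 0.7374 kg

m ≈ 0.737 kg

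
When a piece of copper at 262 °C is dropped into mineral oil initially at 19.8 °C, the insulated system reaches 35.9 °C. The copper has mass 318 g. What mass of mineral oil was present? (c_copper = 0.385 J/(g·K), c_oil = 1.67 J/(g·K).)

Heat lost by the copper = heat gained by the oil:
318×0.385×(262 − 35.9) = m×1.67×(35.9 − 19.8)
26.89 m = 27681  ⇒  m ≈ 1030 g

m ≈ 1030 g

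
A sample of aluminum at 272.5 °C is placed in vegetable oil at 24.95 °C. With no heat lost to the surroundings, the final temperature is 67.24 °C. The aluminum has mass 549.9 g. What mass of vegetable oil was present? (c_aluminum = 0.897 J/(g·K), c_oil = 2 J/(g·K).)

m ≈ 1200 g

Heat lost by the aluminum = heat gained by the oil:
549.9×0.897×(272.5 − 67.24) = m×2×(67.24 − 24.95)
84.58 m = 101247  ⇒  m ≈ 1197 g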